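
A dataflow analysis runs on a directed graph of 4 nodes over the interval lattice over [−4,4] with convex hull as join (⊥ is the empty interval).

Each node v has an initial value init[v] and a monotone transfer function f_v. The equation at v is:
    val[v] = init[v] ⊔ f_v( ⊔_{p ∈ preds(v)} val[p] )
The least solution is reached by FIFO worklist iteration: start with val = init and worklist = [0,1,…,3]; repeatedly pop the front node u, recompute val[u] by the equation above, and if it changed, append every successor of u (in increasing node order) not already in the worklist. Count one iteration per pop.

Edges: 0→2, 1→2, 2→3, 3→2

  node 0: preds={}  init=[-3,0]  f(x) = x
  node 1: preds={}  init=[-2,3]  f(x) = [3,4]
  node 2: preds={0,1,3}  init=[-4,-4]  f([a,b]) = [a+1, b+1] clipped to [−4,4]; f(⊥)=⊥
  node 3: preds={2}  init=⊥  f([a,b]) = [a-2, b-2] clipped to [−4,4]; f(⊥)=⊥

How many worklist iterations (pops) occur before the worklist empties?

Worklist (5 pops):
  #1 pop 0: in=⊥ → [-3,0] (no change)
  #2 pop 1: in=⊥ → [-2,4] (was [-2,3]); enqueue []
  #3 pop 2: in=[-3,4] → [-4,4] (was [-4,-4]); enqueue []
  #4 pop 3: in=[-4,4] → [-4,2] (was ⊥); enqueue [2]
  #5 pop 2: in=[-4,4] → [-4,4] (no change)

Fixpoint:
  val[0] = [-3,0]
  val[1] = [-2,4]
  val[2] = [-4,4]
  val[3] = [-4,2]

5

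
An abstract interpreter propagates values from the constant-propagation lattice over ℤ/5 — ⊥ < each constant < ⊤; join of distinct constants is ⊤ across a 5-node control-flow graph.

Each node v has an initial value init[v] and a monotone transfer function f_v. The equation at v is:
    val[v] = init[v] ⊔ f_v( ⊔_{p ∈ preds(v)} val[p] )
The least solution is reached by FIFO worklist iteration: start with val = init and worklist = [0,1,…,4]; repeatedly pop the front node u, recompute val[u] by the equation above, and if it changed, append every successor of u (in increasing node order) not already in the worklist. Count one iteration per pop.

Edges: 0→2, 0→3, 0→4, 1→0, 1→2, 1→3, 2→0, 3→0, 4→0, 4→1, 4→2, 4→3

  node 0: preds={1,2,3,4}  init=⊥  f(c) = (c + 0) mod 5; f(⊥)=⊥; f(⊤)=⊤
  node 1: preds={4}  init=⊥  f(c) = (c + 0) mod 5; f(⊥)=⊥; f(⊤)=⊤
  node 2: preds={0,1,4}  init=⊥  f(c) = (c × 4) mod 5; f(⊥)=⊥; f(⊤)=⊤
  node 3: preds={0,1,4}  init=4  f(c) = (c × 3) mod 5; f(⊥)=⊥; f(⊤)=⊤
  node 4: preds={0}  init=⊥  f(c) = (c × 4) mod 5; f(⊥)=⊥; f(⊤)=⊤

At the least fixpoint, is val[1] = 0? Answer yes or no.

no

Trace (15 dequeues):
  [1] u=0 | in 4 | out 4 | prev ⊥ | push {}
  [2] u=1 | in ⊥ | out ⊥ | ==
  [3] u=2 | in 4 | out 1 | prev ⊥ | push {0}
  [4] u=3 | in 4 | out ⊤ | prev 4 | push {}
  [5] u=4 | in 4 | out 1 | prev ⊥ | push {1,2,3}
  [6] u=0 | in ⊤ | out ⊤ | prev 4 | push {4}
  [7] u=1 | in 1 | out 1 | prev ⊥ | push {0}
  [8] u=2 | in ⊤ | out ⊤ | prev 1 | push {}
  [9] u=3 | in ⊤ | out ⊤ | ==
  [10] u=4 | in ⊤ | out ⊤ | prev 1 | push {1,2,3}
  [11] u=0 | in ⊤ | out ⊤ | ==
  [12] u=1 | in ⊤ | out ⊤ | prev 1 | push {0}
  [13] u=2 | in ⊤ | out ⊤ | ==
  [14] u=3 | in ⊤ | out ⊤ | ==
  [15] u=0 | in ⊤ | out ⊤ | ==

Converged values:
  [0] ⊤
  [1] ⊤
  [2] ⊤
  [3] ⊤
  [4] ⊤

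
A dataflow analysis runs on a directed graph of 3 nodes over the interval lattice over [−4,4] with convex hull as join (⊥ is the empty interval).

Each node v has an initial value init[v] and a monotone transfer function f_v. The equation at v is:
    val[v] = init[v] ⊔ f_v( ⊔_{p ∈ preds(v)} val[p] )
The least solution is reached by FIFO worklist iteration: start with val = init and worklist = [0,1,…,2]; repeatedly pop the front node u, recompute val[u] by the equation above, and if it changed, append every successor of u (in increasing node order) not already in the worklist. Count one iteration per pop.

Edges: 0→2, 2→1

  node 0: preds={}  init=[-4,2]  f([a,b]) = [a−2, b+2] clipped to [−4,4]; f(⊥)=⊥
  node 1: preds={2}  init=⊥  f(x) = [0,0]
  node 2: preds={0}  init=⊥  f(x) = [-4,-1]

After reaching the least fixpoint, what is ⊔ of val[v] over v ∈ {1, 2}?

[-4,0]

Worklist (4 pops):
  #1 pop 0: in=⊥ → [-4,2] (no change)
  #2 pop 1: in=⊥ → [0,0] (was ⊥); enqueue []
  #3 pop 2: in=[-4,2] → [-4,-1] (was ⊥); enqueue [1]
  #4 pop 1: in=[-4,-1] → [0,0] (no change)

Fixpoint:
  val[0] = [-4,2]
  val[1] = [0,0]
  val[2] = [-4,-1]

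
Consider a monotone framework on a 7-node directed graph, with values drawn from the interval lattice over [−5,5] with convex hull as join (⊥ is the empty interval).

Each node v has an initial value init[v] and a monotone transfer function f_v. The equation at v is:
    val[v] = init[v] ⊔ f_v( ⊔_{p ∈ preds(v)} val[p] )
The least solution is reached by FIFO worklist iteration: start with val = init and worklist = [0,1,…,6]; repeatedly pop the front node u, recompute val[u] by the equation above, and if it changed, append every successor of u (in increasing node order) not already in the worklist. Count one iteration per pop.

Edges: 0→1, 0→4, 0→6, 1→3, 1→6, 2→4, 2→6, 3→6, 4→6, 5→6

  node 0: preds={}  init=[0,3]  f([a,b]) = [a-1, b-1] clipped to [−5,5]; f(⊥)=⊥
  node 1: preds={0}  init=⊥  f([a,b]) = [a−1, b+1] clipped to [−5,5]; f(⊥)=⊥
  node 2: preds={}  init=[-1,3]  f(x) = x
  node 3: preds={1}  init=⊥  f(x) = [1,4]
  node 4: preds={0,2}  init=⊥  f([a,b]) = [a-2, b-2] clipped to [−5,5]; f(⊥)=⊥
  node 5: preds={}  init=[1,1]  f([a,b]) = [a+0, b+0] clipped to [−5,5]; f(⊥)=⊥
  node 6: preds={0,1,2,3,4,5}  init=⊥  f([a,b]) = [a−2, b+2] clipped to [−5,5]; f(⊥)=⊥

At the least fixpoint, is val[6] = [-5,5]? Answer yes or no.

yes

Iteration log — 7 steps:
  step 1. node 0  ⊔preds=⊥  new=[0,3]  stable
  step 2. node 1  ⊔preds=[0,3]  new=[-1,4]  old=⊥  +wl: 
  step 3. node 2  ⊔preds=⊥  new=[-1,3]  stable
  step 4. node 3  ⊔preds=[-1,4]  new=[1,4]  old=⊥  +wl: 
  step 5. node 4  ⊔preds=[-1,3]  new=[-3,1]  old=⊥  +wl: 
  step 6. node 5  ⊔preds=⊥  new=[1,1]  stable
  step 7. node 6  ⊔preds=[-3,4]  new=[-5,5]  old=⊥  +wl: 

Least fixpoint reached:
  node 0: [0,3]
  node 1: [-1,4]
  node 2: [-1,3]
  node 3: [1,4]
  node 4: [-3,1]
  node 5: [1,1]
  node 6: [-5,5]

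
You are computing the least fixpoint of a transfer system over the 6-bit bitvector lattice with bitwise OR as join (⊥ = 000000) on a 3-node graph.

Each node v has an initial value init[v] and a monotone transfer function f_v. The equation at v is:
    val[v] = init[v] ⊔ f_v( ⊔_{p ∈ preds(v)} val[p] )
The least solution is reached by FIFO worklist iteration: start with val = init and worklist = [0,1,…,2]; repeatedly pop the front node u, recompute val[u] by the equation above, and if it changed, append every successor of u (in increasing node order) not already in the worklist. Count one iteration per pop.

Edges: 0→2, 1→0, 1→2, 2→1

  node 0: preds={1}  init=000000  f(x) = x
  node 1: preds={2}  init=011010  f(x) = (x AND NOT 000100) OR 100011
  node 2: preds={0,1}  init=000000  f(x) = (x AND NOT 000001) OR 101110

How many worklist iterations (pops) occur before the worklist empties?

6

Worklist (6 pops):
  #1 pop 0: in=011010 → 011010 (was 000000); enqueue []
  #2 pop 1: in=000000 → 111011 (was 011010); enqueue [0]
  #3 pop 2: in=111011 → 111110 (was 000000); enqueue [1]
  #4 pop 0: in=111011 → 111011 (was 011010); enqueue [2]
  #5 pop 1: in=111110 → 111011 (no change)
  #6 pop 2: in=111011 → 111110 (no change)

Fixpoint:
  val[0] = 111011
  val[1] = 111011
  val[2] = 111110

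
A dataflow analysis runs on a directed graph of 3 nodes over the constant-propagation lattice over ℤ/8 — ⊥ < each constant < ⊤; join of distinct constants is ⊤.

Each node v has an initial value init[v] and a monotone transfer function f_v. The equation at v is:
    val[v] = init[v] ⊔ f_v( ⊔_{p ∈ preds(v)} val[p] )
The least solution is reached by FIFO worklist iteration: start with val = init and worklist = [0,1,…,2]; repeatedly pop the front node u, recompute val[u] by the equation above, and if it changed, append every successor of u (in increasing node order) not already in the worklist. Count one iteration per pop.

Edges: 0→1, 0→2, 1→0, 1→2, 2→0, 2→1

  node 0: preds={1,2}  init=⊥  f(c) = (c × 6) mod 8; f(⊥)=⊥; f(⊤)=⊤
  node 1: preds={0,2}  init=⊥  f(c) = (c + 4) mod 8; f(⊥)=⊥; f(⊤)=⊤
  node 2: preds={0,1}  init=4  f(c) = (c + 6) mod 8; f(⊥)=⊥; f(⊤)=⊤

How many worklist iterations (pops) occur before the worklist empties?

Worklist (6 pops):
  #1 pop 0: in=4 → 0 (was ⊥); enqueue []
  #2 pop 1: in=⊤ → ⊤ (was ⊥); enqueue [0]
  #3 pop 2: in=⊤ → ⊤ (was 4); enqueue [1]
  #4 pop 0: in=⊤ → ⊤ (was 0); enqueue [2]
  #5 pop 1: in=⊤ → ⊤ (no change)
  #6 pop 2: in=⊤ → ⊤ (no change)

Fixpoint:
  val[0] = ⊤
  val[1] = ⊤
  val[2] = ⊤

6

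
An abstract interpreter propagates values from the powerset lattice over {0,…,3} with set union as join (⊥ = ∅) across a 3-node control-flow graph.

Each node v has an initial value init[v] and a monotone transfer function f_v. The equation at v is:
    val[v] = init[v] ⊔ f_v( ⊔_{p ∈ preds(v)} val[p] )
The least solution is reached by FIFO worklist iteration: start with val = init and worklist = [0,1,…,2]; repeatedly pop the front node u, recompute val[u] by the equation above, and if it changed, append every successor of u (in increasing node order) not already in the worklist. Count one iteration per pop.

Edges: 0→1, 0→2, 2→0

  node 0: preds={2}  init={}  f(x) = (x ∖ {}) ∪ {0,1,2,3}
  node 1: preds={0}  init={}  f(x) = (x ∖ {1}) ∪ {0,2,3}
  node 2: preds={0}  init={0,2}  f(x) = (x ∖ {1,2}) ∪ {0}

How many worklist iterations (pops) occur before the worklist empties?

Worklist (4 pops):
  #1 pop 0: in={0,2} → {0,1,2,3} (was {}); enqueue []
  #2 pop 1: in={0,1,2,3} → {0,2,3} (was {}); enqueue []
  #3 pop 2: in={0,1,2,3} → {0,2,3} (was {0,2}); enqueue [0]
  #4 pop 0: in={0,2,3} → {0,1,2,3} (no change)

Fixpoint:
  val[0] = {0,1,2,3}
  val[1] = {0,2,3}
  val[2] = {0,2,3}

4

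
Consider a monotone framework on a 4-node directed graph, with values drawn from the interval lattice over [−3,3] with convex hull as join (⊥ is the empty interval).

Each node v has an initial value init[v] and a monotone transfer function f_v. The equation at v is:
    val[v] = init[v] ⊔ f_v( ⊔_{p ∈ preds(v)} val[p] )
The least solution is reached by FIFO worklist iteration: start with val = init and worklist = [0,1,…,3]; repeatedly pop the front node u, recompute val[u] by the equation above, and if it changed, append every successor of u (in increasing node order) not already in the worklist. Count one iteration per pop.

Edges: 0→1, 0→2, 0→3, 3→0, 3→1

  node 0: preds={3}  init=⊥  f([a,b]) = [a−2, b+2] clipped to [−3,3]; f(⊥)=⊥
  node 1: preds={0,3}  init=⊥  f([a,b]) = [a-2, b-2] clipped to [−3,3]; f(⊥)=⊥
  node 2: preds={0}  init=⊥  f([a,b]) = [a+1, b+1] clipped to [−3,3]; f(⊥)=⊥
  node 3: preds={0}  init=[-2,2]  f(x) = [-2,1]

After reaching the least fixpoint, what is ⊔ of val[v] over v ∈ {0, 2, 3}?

Trace (4 dequeues):
  [1] u=0 | in [-2,2] | out [-3,3] | prev ⊥ | push {}
  [2] u=1 | in [-3,3] | out [-3,1] | prev ⊥ | push {}
  [3] u=2 | in [-3,3] | out [-2,3] | prev ⊥ | push {}
  [4] u=3 | in [-3,3] | out [-2,2] | ==

Converged values:
  [0] [-3,3]
  [1] [-3,1]
  [2] [-2,3]
  [3] [-2,2]

[-3,3]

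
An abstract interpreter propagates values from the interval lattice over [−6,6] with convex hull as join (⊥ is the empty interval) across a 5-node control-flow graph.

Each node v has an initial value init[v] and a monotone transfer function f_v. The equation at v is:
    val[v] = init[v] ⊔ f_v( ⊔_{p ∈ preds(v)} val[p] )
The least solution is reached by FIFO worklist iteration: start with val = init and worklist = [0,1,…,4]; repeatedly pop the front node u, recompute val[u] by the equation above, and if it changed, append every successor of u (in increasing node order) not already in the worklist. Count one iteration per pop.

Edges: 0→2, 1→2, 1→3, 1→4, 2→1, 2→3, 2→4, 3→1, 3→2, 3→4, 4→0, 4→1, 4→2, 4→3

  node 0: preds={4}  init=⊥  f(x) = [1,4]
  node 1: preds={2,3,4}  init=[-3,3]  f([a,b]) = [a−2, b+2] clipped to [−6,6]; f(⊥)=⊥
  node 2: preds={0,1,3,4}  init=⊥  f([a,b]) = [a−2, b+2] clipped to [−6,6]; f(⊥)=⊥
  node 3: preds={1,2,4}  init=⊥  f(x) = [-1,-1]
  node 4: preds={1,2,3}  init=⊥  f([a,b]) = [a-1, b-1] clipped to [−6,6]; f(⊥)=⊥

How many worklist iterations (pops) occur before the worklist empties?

Iteration log — 11 steps:
  step 1. node 0  ⊔preds=⊥  new=[1,4]  old=⊥  +wl: 
  step 2. node 1  ⊔preds=⊥  new=[-3,3]  stable
  step 3. node 2  ⊔preds=[-3,4]  new=[-5,6]  old=⊥  +wl: 1
  step 4. node 3  ⊔preds=[-5,6]  new=[-1,-1]  old=⊥  +wl: 2
  step 5. node 4  ⊔preds=[-5,6]  new=[-6,5]  old=⊥  +wl: 0,3
  step 6. node 1  ⊔preds=[-6,6]  new=[-6,6]  old=[-3,3]  +wl: 4
  step 7. node 2  ⊔preds=[-6,6]  new=[-6,6]  old=[-5,6]  +wl: 1
  step 8. node 0  ⊔preds=[-6,5]  new=[1,4]  stable
  step 9. node 3  ⊔preds=[-6,6]  new=[-1,-1]  stable
  step 10. node 4  ⊔preds=[-6,6]  new=[-6,5]  stable
  step 11. node 1  ⊔preds=[-6,6]  new=[-6,6]  stable

Least fixpoint reached:
  node 0: [1,4]
  node 1: [-6,6]
  node 2: [-6,6]
  node 3: [-1,-1]
  node 4: [-6,5]

11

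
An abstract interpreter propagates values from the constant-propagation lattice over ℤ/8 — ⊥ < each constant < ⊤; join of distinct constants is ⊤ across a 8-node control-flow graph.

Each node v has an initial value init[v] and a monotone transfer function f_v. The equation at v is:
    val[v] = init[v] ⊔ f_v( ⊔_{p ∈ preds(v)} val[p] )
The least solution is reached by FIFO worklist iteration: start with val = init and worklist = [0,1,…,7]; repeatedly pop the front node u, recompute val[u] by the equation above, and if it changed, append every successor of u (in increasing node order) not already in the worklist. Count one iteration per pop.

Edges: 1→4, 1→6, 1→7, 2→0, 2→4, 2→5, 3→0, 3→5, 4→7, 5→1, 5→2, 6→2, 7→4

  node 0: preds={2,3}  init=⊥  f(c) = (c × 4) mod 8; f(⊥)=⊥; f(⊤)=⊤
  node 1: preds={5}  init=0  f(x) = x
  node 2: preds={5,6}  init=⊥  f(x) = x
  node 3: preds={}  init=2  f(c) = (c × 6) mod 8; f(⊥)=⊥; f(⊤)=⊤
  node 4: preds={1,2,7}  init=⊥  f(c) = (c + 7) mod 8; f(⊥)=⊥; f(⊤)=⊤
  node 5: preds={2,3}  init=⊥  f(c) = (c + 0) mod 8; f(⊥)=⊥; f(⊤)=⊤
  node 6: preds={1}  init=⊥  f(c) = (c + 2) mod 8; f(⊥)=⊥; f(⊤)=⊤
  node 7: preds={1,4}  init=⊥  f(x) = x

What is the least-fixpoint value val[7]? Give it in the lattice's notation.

Iteration log — 21 steps:
  step 1. node 0  ⊔preds=2  new=0  old=⊥  +wl: 
  step 2. node 1  ⊔preds=⊥  new=0  stable
  step 3. node 2  ⊔preds=⊥  new=⊥  stable
  step 4. node 3  ⊔preds=⊥  new=2  stable
  step 5. node 4  ⊔preds=0  new=7  old=⊥  +wl: 
  step 6. node 5  ⊔preds=2  new=2  old=⊥  +wl: 1,2
  step 7. node 6  ⊔preds=0  new=2  old=⊥  +wl: 
  step 8. node 7  ⊔preds=⊤  new=⊤  old=⊥  +wl: 4
  step 9. node 1  ⊔preds=2  new=⊤  old=0  +wl: 6,7
  step 10. node 2  ⊔preds=2  new=2  old=⊥  +wl: 0,5
  step 11. node 4  ⊔preds=⊤  new=⊤  old=7  +wl: 
  step 12. node 6  ⊔preds=⊤  new=⊤  old=2  +wl: 2
  step 13. node 7  ⊔preds=⊤  new=⊤  stable
  step 14. node 0  ⊔preds=2  new=0  stable
  step 15. node 5  ⊔preds=2  new=2  stable
  step 16. node 2  ⊔preds=⊤  new=⊤  old=2  +wl: 0,4,5
  step 17. node 0  ⊔preds=⊤  new=⊤  old=0  +wl: 
  step 18. node 4  ⊔preds=⊤  new=⊤  stable
  step 19. node 5  ⊔preds=⊤  new=⊤  old=2  +wl: 1,2
  step 20. node 1  ⊔preds=⊤  new=⊤  stable
  step 21. node 2  ⊔preds=⊤  new=⊤  stable

Least fixpoint reached:
  node 0: ⊤
  node 1: ⊤
  node 2: ⊤
  node 3: 2
  node 4: ⊤
  node 5: ⊤
  node 6: ⊤
  node 7: ⊤

⊤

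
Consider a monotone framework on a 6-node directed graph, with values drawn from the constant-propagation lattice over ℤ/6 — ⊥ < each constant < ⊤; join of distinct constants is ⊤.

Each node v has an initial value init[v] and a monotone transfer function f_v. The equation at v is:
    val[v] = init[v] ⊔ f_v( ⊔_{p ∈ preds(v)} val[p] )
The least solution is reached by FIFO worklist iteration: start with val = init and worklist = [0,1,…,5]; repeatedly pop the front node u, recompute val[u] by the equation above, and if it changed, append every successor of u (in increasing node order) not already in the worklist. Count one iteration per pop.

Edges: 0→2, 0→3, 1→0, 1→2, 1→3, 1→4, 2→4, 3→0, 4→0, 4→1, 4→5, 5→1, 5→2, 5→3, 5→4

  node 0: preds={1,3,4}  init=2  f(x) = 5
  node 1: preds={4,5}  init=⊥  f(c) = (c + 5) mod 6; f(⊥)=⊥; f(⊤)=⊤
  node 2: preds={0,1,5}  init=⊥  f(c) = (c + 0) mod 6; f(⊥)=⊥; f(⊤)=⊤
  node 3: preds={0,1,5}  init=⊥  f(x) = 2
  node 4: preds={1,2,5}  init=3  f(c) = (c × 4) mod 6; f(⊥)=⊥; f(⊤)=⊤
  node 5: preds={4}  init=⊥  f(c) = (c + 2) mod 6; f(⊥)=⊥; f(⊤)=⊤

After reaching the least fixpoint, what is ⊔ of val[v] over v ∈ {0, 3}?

Trace (12 dequeues):
  [1] u=0 | in 3 | out ⊤ | prev 2 | push {}
  [2] u=1 | in 3 | out 2 | prev ⊥ | push {0}
  [3] u=2 | in ⊤ | out ⊤ | prev ⊥ | push {}
  [4] u=3 | in ⊤ | out 2 | prev ⊥ | push {}
  [5] u=4 | in ⊤ | out ⊤ | prev 3 | push {1}
  [6] u=5 | in ⊤ | out ⊤ | prev ⊥ | push {2,3,4}
  [7] u=0 | in ⊤ | out ⊤ | ==
  [8] u=1 | in ⊤ | out ⊤ | prev 2 | push {0}
  [9] u=2 | in ⊤ | out ⊤ | ==
  [10] u=3 | in ⊤ | out 2 | ==
  [11] u=4 | in ⊤ | out ⊤ | ==
  [12] u=0 | in ⊤ | out ⊤ | ==

Converged values:
  [0] ⊤
  [1] ⊤
  [2] ⊤
  [3] 2
  [4] ⊤
  [5] ⊤

⊤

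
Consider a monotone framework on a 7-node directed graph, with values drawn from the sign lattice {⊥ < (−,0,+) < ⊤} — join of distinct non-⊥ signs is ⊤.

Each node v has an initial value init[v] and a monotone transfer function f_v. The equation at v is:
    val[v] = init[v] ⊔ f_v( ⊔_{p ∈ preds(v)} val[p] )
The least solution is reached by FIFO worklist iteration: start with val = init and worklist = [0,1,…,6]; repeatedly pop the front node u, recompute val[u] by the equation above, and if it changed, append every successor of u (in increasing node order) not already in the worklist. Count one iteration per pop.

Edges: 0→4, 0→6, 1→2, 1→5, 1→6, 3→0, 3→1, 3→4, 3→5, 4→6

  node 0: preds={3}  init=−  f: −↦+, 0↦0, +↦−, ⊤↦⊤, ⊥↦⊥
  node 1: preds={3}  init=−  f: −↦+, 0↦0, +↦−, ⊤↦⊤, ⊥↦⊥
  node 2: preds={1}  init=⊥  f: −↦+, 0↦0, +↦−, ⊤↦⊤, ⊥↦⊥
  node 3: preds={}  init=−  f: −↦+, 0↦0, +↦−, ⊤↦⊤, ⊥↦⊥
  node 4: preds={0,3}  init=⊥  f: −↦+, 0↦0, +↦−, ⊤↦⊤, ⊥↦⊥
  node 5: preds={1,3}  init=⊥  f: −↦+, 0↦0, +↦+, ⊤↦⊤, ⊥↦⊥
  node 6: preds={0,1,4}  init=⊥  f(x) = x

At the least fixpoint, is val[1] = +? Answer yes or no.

Trace (7 dequeues):
  [1] u=0 | in − | out ⊤ | prev − | push {}
  [2] u=1 | in − | out ⊤ | prev − | push {}
  [3] u=2 | in ⊤ | out ⊤ | prev ⊥ | push {}
  [4] u=3 | in ⊥ | out − | ==
  [5] u=4 | in ⊤ | out ⊤ | prev ⊥ | push {}
  [6] u=5 | in ⊤ | out ⊤ | prev ⊥ | push {}
  [7] u=6 | in ⊤ | out ⊤ | prev ⊥ | push {}

Converged values:
  [0] ⊤
  [1] ⊤
  [2] ⊤
  [3] −
  [4] ⊤
  [5] ⊤
  [6] ⊤

no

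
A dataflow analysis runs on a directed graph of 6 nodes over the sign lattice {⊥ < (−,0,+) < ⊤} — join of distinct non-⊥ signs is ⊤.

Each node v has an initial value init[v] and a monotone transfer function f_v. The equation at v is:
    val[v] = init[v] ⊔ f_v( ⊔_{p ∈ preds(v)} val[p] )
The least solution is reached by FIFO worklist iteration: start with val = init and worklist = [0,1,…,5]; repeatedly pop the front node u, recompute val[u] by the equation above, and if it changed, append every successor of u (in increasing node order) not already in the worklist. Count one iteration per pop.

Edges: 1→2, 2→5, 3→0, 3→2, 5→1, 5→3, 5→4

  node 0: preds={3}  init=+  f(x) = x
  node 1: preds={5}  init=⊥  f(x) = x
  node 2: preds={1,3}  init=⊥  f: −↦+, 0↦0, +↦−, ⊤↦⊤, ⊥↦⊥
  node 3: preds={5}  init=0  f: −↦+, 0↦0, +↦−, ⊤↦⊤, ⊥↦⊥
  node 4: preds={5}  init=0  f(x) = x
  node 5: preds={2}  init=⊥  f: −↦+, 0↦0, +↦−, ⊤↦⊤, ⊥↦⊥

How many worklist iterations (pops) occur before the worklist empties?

Worklist (10 pops):
  #1 pop 0: in=0 → ⊤ (was +); enqueue []
  #2 pop 1: in=⊥ → ⊥ (no change)
  #3 pop 2: in=0 → 0 (was ⊥); enqueue []
  #4 pop 3: in=⊥ → 0 (no change)
  #5 pop 4: in=⊥ → 0 (no change)
  #6 pop 5: in=0 → 0 (was ⊥); enqueue [1,3,4]
  #7 pop 1: in=0 → 0 (was ⊥); enqueue [2]
  #8 pop 3: in=0 → 0 (no change)
  #9 pop 4: in=0 → 0 (no change)
  #10 pop 2: in=0 → 0 (no change)

Fixpoint:
  val[0] = ⊤
  val[1] = 0
  val[2] = 0
  val[3] = 0
  val[4] = 0
  val[5] = 0

10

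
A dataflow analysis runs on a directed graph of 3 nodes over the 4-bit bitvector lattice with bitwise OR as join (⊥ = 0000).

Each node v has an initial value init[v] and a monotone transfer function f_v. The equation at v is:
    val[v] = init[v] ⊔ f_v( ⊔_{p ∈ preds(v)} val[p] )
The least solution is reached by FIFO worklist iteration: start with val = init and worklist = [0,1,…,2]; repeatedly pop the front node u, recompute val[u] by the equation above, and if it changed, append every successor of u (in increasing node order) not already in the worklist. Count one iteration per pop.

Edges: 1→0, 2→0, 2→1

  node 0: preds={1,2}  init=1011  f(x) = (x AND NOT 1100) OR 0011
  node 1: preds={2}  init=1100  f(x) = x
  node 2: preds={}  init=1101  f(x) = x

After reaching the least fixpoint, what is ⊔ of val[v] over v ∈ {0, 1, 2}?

Worklist (4 pops):
  #1 pop 0: in=1101 → 1011 (no change)
  #2 pop 1: in=1101 → 1101 (was 1100); enqueue [0]
  #3 pop 2: in=0000 → 1101 (no change)
  #4 pop 0: in=1101 → 1011 (no change)

Fixpoint:
  val[0] = 1011
  val[1] = 1101
  val[2] = 1101

1111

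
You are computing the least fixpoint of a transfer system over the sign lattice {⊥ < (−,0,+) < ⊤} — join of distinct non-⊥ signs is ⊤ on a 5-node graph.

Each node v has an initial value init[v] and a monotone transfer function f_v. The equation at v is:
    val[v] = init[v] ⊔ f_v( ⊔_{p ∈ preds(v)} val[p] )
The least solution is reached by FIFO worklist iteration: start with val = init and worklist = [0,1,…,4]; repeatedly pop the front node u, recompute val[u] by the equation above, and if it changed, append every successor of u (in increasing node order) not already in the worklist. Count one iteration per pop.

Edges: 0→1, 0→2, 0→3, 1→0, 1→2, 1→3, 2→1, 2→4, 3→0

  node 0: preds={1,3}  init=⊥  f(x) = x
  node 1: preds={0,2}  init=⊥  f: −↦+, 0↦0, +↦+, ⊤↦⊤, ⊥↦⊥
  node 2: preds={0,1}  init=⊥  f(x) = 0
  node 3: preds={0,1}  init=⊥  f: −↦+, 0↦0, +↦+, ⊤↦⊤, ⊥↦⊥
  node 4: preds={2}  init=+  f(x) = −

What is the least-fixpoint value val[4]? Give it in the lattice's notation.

⊤

Worklist (11 pops):
  #1 pop 0: in=⊥ → ⊥ (no change)
  #2 pop 1: in=⊥ → ⊥ (no change)
  #3 pop 2: in=⊥ → 0 (was ⊥); enqueue [1]
  #4 pop 3: in=⊥ → ⊥ (no change)
  #5 pop 4: in=0 → ⊤ (was +); enqueue []
  #6 pop 1: in=0 → 0 (was ⊥); enqueue [0,2,3]
  #7 pop 0: in=0 → 0 (was ⊥); enqueue [1]
  #8 pop 2: in=0 → 0 (no change)
  #9 pop 3: in=0 → 0 (was ⊥); enqueue [0]
  #10 pop 1: in=0 → 0 (no change)
  #11 pop 0: in=0 → 0 (no change)

Fixpoint:
  val[0] = 0
  val[1] = 0
  val[2] = 0
  val[3] = 0
  val[4] = ⊤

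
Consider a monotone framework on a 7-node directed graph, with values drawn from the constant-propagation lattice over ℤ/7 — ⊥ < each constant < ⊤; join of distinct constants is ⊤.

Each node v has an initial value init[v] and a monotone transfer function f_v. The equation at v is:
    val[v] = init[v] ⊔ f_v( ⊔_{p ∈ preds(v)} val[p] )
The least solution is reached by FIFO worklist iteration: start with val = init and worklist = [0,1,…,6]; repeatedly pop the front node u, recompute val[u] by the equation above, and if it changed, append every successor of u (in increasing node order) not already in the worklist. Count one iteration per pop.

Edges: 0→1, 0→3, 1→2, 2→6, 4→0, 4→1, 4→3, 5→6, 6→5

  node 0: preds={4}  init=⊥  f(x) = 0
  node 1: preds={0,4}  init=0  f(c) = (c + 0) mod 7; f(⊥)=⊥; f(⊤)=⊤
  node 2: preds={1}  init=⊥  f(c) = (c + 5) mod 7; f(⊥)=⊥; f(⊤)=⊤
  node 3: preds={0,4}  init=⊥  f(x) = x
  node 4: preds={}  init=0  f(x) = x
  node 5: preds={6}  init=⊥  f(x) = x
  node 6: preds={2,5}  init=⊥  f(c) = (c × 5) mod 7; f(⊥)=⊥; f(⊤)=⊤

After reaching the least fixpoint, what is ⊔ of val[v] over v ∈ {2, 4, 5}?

Trace (11 dequeues):
  [1] u=0 | in 0 | out 0 | prev ⊥ | push {}
  [2] u=1 | in 0 | out 0 | ==
  [3] u=2 | in 0 | out 5 | prev ⊥ | push {}
  [4] u=3 | in 0 | out 0 | prev ⊥ | push {}
  [5] u=4 | in ⊥ | out 0 | ==
  [6] u=5 | in ⊥ | out ⊥ | ==
  [7] u=6 | in 5 | out 4 | prev ⊥ | push {5}
  [8] u=5 | in 4 | out 4 | prev ⊥ | push {6}
  [9] u=6 | in ⊤ | out ⊤ | prev 4 | push {5}
  [10] u=5 | in ⊤ | out ⊤ | prev 4 | push {6}
  [11] u=6 | in ⊤ | out ⊤ | ==

Converged values:
  [0] 0
  [1] 0
  [2] 5
  [3] 0
  [4] 0
  [5] ⊤
  [6] ⊤

⊤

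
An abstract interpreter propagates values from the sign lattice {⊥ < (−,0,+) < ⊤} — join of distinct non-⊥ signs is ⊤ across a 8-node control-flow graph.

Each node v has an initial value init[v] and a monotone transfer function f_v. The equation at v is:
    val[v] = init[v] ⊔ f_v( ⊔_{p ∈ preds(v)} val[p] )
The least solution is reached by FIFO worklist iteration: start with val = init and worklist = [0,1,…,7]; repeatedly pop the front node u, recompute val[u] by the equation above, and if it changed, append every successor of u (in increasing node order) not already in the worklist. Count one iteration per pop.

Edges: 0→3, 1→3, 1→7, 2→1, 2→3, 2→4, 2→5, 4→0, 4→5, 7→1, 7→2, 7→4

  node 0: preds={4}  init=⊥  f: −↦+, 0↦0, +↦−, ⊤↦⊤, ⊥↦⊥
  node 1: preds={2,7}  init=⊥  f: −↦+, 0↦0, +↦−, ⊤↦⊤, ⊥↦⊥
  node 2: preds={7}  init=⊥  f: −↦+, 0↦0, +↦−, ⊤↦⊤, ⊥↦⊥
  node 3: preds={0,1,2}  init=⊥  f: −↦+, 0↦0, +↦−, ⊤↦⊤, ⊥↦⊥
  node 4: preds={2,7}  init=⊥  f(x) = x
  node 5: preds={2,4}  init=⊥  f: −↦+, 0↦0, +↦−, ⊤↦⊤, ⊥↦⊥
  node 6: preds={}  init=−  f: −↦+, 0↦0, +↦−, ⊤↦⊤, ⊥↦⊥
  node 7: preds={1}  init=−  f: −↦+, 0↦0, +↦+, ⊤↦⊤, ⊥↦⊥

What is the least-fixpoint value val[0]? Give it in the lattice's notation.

Worklist (16 pops):
  #1 pop 0: in=⊥ → ⊥ (no change)
  #2 pop 1: in=− → + (was ⊥); enqueue []
  #3 pop 2: in=− → + (was ⊥); enqueue [1]
  #4 pop 3: in=+ → − (was ⊥); enqueue []
  #5 pop 4: in=⊤ → ⊤ (was ⊥); enqueue [0]
  #6 pop 5: in=⊤ → ⊤ (was ⊥); enqueue []
  #7 pop 6: in=⊥ → − (no change)
  #8 pop 7: in=+ → ⊤ (was −); enqueue [2,4]
  #9 pop 1: in=⊤ → ⊤ (was +); enqueue [3,7]
  #10 pop 0: in=⊤ → ⊤ (was ⊥); enqueue []
  #11 pop 2: in=⊤ → ⊤ (was +); enqueue [1,5]
  #12 pop 4: in=⊤ → ⊤ (no change)
  #13 pop 3: in=⊤ → ⊤ (was −); enqueue []
  #14 pop 7: in=⊤ → ⊤ (no change)
  #15 pop 1: in=⊤ → ⊤ (no change)
  #16 pop 5: in=⊤ → ⊤ (no change)

Fixpoint:
  val[0] = ⊤
  val[1] = ⊤
  val[2] = ⊤
  val[3] = ⊤
  val[4] = ⊤
  val[5] = ⊤
  val[6] = −
  val[7] = ⊤

⊤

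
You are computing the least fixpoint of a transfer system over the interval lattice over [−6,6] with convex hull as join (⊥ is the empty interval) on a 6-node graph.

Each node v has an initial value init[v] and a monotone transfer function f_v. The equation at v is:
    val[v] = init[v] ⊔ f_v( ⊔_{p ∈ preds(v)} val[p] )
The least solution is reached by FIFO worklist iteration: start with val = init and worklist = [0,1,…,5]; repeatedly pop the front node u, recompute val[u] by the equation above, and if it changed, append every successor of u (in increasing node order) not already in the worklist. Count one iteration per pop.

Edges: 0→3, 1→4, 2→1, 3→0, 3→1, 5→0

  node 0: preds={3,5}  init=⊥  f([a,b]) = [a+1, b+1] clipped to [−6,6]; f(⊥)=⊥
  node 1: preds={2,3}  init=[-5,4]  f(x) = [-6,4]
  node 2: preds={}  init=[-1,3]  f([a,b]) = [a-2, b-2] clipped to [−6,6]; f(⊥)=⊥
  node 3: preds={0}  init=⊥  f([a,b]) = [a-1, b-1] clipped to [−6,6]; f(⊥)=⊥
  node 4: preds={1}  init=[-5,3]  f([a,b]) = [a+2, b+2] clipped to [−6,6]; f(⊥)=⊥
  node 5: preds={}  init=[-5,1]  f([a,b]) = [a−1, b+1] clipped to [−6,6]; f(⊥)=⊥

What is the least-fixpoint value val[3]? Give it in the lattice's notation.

Iteration log — 8 steps:
  step 1. node 0  ⊔preds=[-5,1]  new=[-4,2]  old=⊥  +wl: 
  step 2. node 1  ⊔preds=[-1,3]  new=[-6,4]  old=[-5,4]  +wl: 
  step 3. node 2  ⊔preds=⊥  new=[-1,3]  stable
  step 4. node 3  ⊔preds=[-4,2]  new=[-5,1]  old=⊥  +wl: 0,1
  step 5. node 4  ⊔preds=[-6,4]  new=[-5,6]  old=[-5,3]  +wl: 
  step 6. node 5  ⊔preds=⊥  new=[-5,1]  stable
  step 7. node 0  ⊔preds=[-5,1]  new=[-4,2]  stable
  step 8. node 1  ⊔preds=[-5,3]  new=[-6,4]  stable

Least fixpoint reached:
  node 0: [-4,2]
  node 1: [-6,4]
  node 2: [-1,3]
  node 3: [-5,1]
  node 4: [-5,6]
  node 5: [-5,1]

[-5,1]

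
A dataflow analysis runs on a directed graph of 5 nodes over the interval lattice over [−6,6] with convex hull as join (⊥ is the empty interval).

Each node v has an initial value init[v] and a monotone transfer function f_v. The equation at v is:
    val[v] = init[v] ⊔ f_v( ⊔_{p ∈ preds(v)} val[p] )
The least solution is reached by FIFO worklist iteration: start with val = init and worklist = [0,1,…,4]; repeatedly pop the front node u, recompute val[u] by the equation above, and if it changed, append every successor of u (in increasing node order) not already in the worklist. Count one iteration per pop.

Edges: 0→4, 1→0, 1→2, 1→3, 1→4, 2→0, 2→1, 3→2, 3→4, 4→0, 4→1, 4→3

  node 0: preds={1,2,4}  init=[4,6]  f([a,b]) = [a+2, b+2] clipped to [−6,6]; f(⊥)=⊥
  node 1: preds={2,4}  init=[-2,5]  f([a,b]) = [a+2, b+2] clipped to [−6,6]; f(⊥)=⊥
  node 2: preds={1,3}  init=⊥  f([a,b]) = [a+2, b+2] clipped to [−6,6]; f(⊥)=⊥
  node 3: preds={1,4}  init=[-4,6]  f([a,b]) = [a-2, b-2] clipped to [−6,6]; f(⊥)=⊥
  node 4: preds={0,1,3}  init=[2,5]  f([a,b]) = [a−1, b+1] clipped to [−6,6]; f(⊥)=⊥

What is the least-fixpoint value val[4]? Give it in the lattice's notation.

Trace (16 dequeues):
  [1] u=0 | in [-2,5] | out [0,6] | prev [4,6] | push {}
  [2] u=1 | in [2,5] | out [-2,6] | prev [-2,5] | push {0}
  [3] u=2 | in [-4,6] | out [-2,6] | prev ⊥ | push {1}
  [4] u=3 | in [-2,6] | out [-4,6] | ==
  [5] u=4 | in [-4,6] | out [-5,6] | prev [2,5] | push {3}
  [6] u=0 | in [-5,6] | out [-3,6] | prev [0,6] | push {4}
  [7] u=1 | in [-5,6] | out [-3,6] | prev [-2,6] | push {0,2}
  [8] u=3 | in [-5,6] | out [-6,6] | prev [-4,6] | push {}
  [9] u=4 | in [-6,6] | out [-6,6] | prev [-5,6] | push {1,3}
  [10] u=0 | in [-6,6] | out [-4,6] | prev [-3,6] | push {4}
  [11] u=2 | in [-6,6] | out [-4,6] | prev [-2,6] | push {0}
  [12] u=1 | in [-6,6] | out [-4,6] | prev [-3,6] | push {2}
  [13] u=3 | in [-6,6] | out [-6,6] | ==
  [14] u=4 | in [-6,6] | out [-6,6] | ==
  [15] u=0 | in [-6,6] | out [-4,6] | ==
  [16] u=2 | in [-6,6] | out [-4,6] | ==

Converged values:
  [0] [-4,6]
  [1] [-4,6]
  [2] [-4,6]
  [3] [-6,6]
  [4] [-6,6]

[-6,6]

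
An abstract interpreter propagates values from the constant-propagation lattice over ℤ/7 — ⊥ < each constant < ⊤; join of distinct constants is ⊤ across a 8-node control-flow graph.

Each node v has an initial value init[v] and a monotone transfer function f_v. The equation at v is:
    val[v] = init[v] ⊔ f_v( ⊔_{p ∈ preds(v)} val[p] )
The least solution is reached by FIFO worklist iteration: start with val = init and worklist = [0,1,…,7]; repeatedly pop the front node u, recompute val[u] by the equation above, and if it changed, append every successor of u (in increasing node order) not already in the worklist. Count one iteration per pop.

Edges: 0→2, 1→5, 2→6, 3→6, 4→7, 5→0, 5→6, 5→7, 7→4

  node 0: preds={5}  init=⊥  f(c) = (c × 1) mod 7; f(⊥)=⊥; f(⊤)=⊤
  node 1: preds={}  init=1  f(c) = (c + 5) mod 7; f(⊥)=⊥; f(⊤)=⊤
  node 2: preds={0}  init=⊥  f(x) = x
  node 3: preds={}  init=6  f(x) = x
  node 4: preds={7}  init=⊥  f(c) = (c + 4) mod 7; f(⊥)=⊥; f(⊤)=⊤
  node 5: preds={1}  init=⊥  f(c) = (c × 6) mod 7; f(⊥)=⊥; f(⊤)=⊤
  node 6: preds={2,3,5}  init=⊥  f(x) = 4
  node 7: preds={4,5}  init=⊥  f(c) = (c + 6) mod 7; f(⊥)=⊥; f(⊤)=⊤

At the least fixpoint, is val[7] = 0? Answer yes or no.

Trace (15 dequeues):
  [1] u=0 | in ⊥ | out ⊥ | ==
  [2] u=1 | in ⊥ | out 1 | ==
  [3] u=2 | in ⊥ | out ⊥ | ==
  [4] u=3 | in ⊥ | out 6 | ==
  [5] u=4 | in ⊥ | out ⊥ | ==
  [6] u=5 | in 1 | out 6 | prev ⊥ | push {0}
  [7] u=6 | in 6 | out 4 | prev ⊥ | push {}
  [8] u=7 | in 6 | out 5 | prev ⊥ | push {4}
  [9] u=0 | in 6 | out 6 | prev ⊥ | push {2}
  [10] u=4 | in 5 | out 2 | prev ⊥ | push {7}
  [11] u=2 | in 6 | out 6 | prev ⊥ | push {6}
  [12] u=7 | in ⊤ | out ⊤ | prev 5 | push {4}
  [13] u=6 | in 6 | out 4 | ==
  [14] u=4 | in ⊤ | out ⊤ | prev 2 | push {7}
  [15] u=7 | in ⊤ | out ⊤ | ==

Converged values:
  [0] 6
  [1] 1
  [2] 6
  [3] 6
  [4] ⊤
  [5] 6
  [6] 4
  [7] ⊤

no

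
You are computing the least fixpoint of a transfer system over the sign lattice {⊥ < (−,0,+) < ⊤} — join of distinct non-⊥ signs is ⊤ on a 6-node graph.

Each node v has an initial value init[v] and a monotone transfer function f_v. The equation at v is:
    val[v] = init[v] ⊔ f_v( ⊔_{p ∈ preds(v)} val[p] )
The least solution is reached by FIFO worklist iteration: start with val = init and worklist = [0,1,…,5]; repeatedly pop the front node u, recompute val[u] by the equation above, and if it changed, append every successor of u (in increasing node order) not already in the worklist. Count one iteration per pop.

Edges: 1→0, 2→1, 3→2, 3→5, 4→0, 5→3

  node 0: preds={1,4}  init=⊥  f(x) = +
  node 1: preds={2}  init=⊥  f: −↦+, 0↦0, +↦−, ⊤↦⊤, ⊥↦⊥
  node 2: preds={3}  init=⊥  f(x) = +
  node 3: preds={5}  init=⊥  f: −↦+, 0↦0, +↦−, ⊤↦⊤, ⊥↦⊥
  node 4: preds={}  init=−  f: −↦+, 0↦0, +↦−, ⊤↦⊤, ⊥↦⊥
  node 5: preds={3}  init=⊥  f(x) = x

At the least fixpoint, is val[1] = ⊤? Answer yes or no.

no

Iteration log — 8 steps:
  step 1. node 0  ⊔preds=−  new=+  old=⊥  +wl: 
  step 2. node 1  ⊔preds=⊥  new=⊥  stable
  step 3. node 2  ⊔preds=⊥  new=+  old=⊥  +wl: 1
  step 4. node 3  ⊔preds=⊥  new=⊥  stable
  step 5. node 4  ⊔preds=⊥  new=−  stable
  step 6. node 5  ⊔preds=⊥  new=⊥  stable
  step 7. node 1  ⊔preds=+  new=−  old=⊥  +wl: 0
  step 8. node 0  ⊔preds=−  new=+  stable

Least fixpoint reached:
  node 0: +
  node 1: −
  node 2: +
  node 3: ⊥
  node 4: −
  node 5: ⊥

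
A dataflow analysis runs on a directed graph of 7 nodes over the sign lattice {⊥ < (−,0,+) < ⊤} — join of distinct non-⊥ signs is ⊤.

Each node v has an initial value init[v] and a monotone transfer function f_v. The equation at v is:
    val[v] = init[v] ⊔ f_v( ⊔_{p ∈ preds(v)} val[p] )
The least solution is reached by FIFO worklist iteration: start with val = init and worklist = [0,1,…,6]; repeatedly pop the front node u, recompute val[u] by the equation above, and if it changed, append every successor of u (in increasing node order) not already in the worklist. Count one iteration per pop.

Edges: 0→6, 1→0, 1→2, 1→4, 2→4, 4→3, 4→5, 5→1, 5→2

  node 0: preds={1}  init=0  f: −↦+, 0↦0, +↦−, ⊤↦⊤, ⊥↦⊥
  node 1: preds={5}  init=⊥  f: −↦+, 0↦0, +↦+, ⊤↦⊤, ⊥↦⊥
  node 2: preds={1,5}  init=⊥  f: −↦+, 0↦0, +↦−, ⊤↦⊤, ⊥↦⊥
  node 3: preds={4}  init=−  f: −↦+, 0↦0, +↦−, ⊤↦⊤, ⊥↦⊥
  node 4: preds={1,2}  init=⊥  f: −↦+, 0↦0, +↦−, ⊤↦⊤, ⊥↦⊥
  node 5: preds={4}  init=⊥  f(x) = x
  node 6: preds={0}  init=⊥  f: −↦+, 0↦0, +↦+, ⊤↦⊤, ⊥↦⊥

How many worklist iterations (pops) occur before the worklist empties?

7

Trace (7 dequeues):
  [1] u=0 | in ⊥ | out 0 | ==
  [2] u=1 | in ⊥ | out ⊥ | ==
  [3] u=2 | in ⊥ | out ⊥ | ==
  [4] u=3 | in ⊥ | out − | ==
  [5] u=4 | in ⊥ | out ⊥ | ==
  [6] u=5 | in ⊥ | out ⊥ | ==
  [7] u=6 | in 0 | out 0 | prev ⊥ | push {}

Converged values:
  [0] 0
  [1] ⊥
  [2] ⊥
  [3] −
  [4] ⊥
  [5] ⊥
  [6] 0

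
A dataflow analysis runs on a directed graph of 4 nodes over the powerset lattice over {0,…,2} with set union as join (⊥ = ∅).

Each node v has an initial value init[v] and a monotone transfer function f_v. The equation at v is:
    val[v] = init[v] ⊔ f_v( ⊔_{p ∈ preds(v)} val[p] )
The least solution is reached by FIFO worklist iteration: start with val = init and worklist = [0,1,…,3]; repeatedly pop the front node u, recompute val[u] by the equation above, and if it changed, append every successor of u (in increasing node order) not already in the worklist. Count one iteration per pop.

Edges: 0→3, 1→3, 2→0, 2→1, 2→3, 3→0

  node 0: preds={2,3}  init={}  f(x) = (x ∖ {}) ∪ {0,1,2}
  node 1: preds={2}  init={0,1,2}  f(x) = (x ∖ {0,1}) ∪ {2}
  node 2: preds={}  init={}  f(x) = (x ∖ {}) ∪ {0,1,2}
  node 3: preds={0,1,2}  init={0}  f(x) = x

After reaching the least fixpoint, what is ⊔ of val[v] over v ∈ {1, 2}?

Worklist (6 pops):
  #1 pop 0: in={0} → {0,1,2} (was {}); enqueue []
  #2 pop 1: in={} → {0,1,2} (no change)
  #3 pop 2: in={} → {0,1,2} (was {}); enqueue [0,1]
  #4 pop 3: in={0,1,2} → {0,1,2} (was {0}); enqueue []
  #5 pop 0: in={0,1,2} → {0,1,2} (no change)
  #6 pop 1: in={0,1,2} → {0,1,2} (no change)

Fixpoint:
  val[0] = {0,1,2}
  val[1] = {0,1,2}
  val[2] = {0,1,2}
  val[3] = {0,1,2}

{0,1,2}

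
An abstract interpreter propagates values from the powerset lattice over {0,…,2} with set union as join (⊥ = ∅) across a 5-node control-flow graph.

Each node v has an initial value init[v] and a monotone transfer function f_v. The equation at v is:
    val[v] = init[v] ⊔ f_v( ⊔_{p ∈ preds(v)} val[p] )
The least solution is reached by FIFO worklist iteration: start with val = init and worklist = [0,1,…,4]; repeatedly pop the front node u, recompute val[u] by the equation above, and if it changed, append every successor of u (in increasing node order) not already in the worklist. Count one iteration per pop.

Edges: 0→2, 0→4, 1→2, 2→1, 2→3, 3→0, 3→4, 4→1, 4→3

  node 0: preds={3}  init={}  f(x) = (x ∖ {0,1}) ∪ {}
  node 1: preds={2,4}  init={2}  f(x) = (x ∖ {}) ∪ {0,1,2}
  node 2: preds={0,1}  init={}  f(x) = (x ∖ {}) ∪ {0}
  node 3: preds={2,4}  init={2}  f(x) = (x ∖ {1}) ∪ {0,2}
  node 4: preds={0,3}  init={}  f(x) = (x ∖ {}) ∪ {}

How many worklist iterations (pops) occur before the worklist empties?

8

Worklist (8 pops):
  #1 pop 0: in={2} → {2} (was {}); enqueue []
  #2 pop 1: in={} → {0,1,2} (was {2}); enqueue []
  #3 pop 2: in={0,1,2} → {0,1,2} (was {}); enqueue [1]
  #4 pop 3: in={0,1,2} → {0,2} (was {2}); enqueue [0]
  #5 pop 4: in={0,2} → {0,2} (was {}); enqueue [3]
  #6 pop 1: in={0,1,2} → {0,1,2} (no change)
  #7 pop 0: in={0,2} → {2} (no change)
  #8 pop 3: in={0,1,2} → {0,2} (no change)

Fixpoint:
  val[0] = {2}
  val[1] = {0,1,2}
  val[2] = {0,1,2}
  val[3] = {0,2}
  val[4] = {0,2}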